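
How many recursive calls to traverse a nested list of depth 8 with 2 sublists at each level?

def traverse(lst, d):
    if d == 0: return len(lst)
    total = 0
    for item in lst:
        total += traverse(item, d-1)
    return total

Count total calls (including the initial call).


At depth 0 (root): 1 call
At depth 1: each of 1 parents calls traverse on 2 children = 2 calls
At depth 2: each of 2 parents calls traverse on 2 children = 4 calls
At depth 3: each of 4 parents calls traverse on 2 children = 8 calls
At depth 4: each of 8 parents calls traverse on 2 children = 16 calls
At depth 5: each of 16 parents calls traverse on 2 children = 32 calls
At depth 6: each of 32 parents calls traverse on 2 children = 64 calls
At depth 7: each of 64 parents calls traverse on 2 children = 128 calls
At depth 8: each of 128 parents calls traverse on 2 children = 256 calls
Total: 1 + 2 + 4 + 8 + 16 + 32 + 64 + 128 + 256 = 511

511


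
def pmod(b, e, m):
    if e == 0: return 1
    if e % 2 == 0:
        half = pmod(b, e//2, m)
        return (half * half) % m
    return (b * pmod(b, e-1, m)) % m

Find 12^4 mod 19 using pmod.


pmod(12, 4, 19): e is even, compute pmod(12, 2, 19)
  pmod(12, 2, 19): e is even, compute pmod(12, 1, 19)
    pmod(12, 1, 19): e is odd, compute pmod(12, 0, 19)
      pmod(12, 0, 19) = 1
    (12 * 1) % 19 = 12
  half=12, (12*12) % 19 = 11
half=11, (11*11) % 19 = 7

7


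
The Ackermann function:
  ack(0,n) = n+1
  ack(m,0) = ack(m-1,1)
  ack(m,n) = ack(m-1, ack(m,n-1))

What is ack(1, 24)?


ack(1, 24) = ack(0, ack(1, 23))
  ack(1, 23) = ack(0, ack(1, 22))
    ack(1, 22) = ack(0, ack(1, 21))
      ack(1, 21) = ack(0, ack(1, 20))
        ack(1, 20) = ack(0, ack(1, 19))
          ack(1, 19) = ack(0, ack(1, 18))
          ack(1, 18) = ack(0, ack(1, 17))
          ack(1, 17) = ack(0, ack(1, 16))
          ack(1, 16) = ack(0, ack(1, 15))
          ack(1, 15) = ack(0, ack(1, 14))
          ack(1, 14) = ack(0, ack(1, 13))
          ack(1, 13) = ack(0, ack(1, 12))
          ack(1, 12) = ack(0, ack(1, 11))
          ack(1, 11) = ack(0, ack(1, 10))
          ack(1, 10) = ack(0, ack(1, 9))
          ack(1, 9) = ack(0, ack(1, 8))
          ack(1, 8) = ack(0, ack(1, 7))
          ack(1, 7) = ack(0, ack(1, 6))
          ack(1, 6) = ack(0, ack(1, 5))
          ack(1, 5) = ack(0, ack(1, 4))
          ack(1, 4) = ack(0, ack(1, 3))
          ack(1, 3) = ack(0, ack(1, 2))
          ack(1, 2) = ack(0, ack(1, 1))
          ack(1, 1) = ack(0, ack(1, 0))
          ack(1, 0) = ack(0, 1)
... (trace truncated)
Result: ack(1, 24) = 26

26


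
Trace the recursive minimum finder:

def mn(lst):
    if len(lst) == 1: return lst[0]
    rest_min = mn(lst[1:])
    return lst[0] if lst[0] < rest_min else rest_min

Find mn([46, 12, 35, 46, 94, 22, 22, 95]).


mn([46, 12, 35, 46, 94, 22, 22, 95]): compare 46 with mn([12, 35, 46, 94, 22, 22, 95])
mn([12, 35, 46, 94, 22, 22, 95]): compare 12 with mn([35, 46, 94, 22, 22, 95])
mn([35, 46, 94, 22, 22, 95]): compare 35 with mn([46, 94, 22, 22, 95])
mn([46, 94, 22, 22, 95]): compare 46 with mn([94, 22, 22, 95])
mn([94, 22, 22, 95]): compare 94 with mn([22, 22, 95])
mn([22, 22, 95]): compare 22 with mn([22, 95])
mn([22, 95]): compare 22 with mn([95])
mn([95]) = 95  (base case)
Compare 22 with 95 -> 22
Compare 22 with 22 -> 22
Compare 94 with 22 -> 22
Compare 46 with 22 -> 22
Compare 35 with 22 -> 22
Compare 12 with 22 -> 12
Compare 46 with 12 -> 12

12


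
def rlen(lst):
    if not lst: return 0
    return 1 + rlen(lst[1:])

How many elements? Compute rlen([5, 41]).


rlen([5, 41]) = 1 + rlen([41])
rlen([41]) = 1 + rlen([])
rlen([]) = 0  (base case)
Unwinding: 1 + 1 + 0 = 2

2


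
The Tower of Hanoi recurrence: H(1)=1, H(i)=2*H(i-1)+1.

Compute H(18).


H(18) = 2 * H(17) + 1
H(17) = 2 * H(16) + 1
H(16) = 2 * H(15) + 1
H(15) = 2 * H(14) + 1
H(14) = 2 * H(13) + 1
H(13) = 2 * H(12) + 1
H(12) = 2 * H(11) + 1
H(11) = 2 * H(10) + 1
H(10) = 2 * H(9) + 1
H(9) = 2 * H(8) + 1
H(8) = 2 * H(7) + 1
H(7) = 2 * H(6) + 1
H(6) = 2 * H(5) + 1
H(5) = 2 * H(4) + 1
H(4) = 2 * H(3) + 1
H(3) = 2 * H(2) + 1
H(2) = 2 * H(1) + 1
H(1) = 1  (base case)
H(2) = 2 * 1 + 1 = 3
H(3) = 2 * 3 + 1 = 7
H(4) = 2 * 7 + 1 = 15
H(5) = 2 * 15 + 1 = 31
H(6) = 2 * 31 + 1 = 63
H(7) = 2 * 63 + 1 = 127
H(8) = 2 * 127 + 1 = 255
H(9) = 2 * 255 + 1 = 511
H(10) = 2 * 511 + 1 = 1023
H(11) = 2 * 1023 + 1 = 2047
H(12) = 2 * 2047 + 1 = 4095
H(13) = 2 * 4095 + 1 = 8191
H(14) = 2 * 8191 + 1 = 16383
H(15) = 2 * 16383 + 1 = 32767
H(16) = 2 * 32767 + 1 = 65535
H(17) = 2 * 65535 + 1 = 131071
H(18) = 2 * 131071 + 1 = 262143

262143


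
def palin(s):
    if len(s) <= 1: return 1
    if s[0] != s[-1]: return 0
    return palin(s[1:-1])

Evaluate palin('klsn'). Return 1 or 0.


palin('klsn'): s[0]='k' != s[-1]='n' -> return 0
Result: 0 (not a palindrome)

0


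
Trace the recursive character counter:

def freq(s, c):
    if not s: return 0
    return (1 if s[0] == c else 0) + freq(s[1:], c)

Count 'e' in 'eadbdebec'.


s[0]='e' == 'e' -> 1
s[0]='a' != 'e' -> 0
s[0]='d' != 'e' -> 0
s[0]='b' != 'e' -> 0
s[0]='d' != 'e' -> 0
s[0]='e' == 'e' -> 1
s[0]='b' != 'e' -> 0
s[0]='e' == 'e' -> 1
s[0]='c' != 'e' -> 0
Sum: 1 + 0 + 0 + 0 + 0 + 1 + 0 + 1 + 0 = 3

3


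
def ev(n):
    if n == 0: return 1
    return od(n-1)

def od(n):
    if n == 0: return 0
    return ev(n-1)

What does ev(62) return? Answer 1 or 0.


ev(62) = od(61)
od(61) = ev(60)
ev(60) = od(59)
od(59) = ev(58)
ev(58) = od(57)
od(57) = ev(56)
ev(56) = od(55)
od(55) = ev(54)
ev(54) = od(53)
od(53) = ev(52)
ev(52) = od(51)
od(51) = ev(50)
ev(50) = od(49)
od(49) = ev(48)
ev(48) = od(47)
od(47) = ev(46)
ev(46) = od(45)
od(45) = ev(44)
ev(44) = od(43)
od(43) = ev(42)
ev(42) = od(41)
od(41) = ev(40)
ev(40) = od(39)
od(39) = ev(38)
ev(38) = od(37)
od(37) = ev(36)
ev(36) = od(35)
od(35) = ev(34)
ev(34) = od(33)
od(33) = ev(32)
ev(32) = od(31)
od(31) = ev(30)
ev(30) = od(29)
od(29) = ev(28)
ev(28) = od(27)
od(27) = ev(26)
ev(26) = od(25)
od(25) = ev(24)
ev(24) = od(23)
od(23) = ev(22)
ev(22) = od(21)
od(21) = ev(20)
ev(20) = od(19)
od(19) = ev(18)
ev(18) = od(17)
od(17) = ev(16)
ev(16) = od(15)
od(15) = ev(14)
ev(14) = od(13)
od(13) = ev(12)
ev(12) = od(11)
od(11) = ev(10)
ev(10) = od(9)
od(9) = ev(8)
ev(8) = od(7)
od(7) = ev(6)
ev(6) = od(5)
od(5) = ev(4)
ev(4) = od(3)
od(3) = ev(2)
ev(2) = od(1)
od(1) = ev(0)
ev(0) = 1  (base case)
Result: 1

1


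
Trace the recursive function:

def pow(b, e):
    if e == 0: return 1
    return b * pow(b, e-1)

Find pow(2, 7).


pow(2, 7)
= 2 * pow(2, 6)
= 2 * 2 * pow(2, 5)
= 2 * 2 * 2 * pow(2, 4)
= 2 * 2 * 2 * 2 * pow(2, 3)
= 2 * 2 * 2 * 2 * 2 * pow(2, 2)
= 2 * 2 * 2 * 2 * 2 * 2 * pow(2, 1)
= 2 * 2 * 2 * 2 * 2 * 2 * 2 * pow(2, 0)
= 2 * 2 * 2 * 2 * 2 * 2 * 2 * 1
= 128

128


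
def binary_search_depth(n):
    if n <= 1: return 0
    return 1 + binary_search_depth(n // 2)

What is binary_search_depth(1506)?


1506 / 2 = 753
753 / 2 = 376
376 / 2 = 188
188 / 2 = 94
94 / 2 = 47
47 / 2 = 23
23 / 2 = 11
11 / 2 = 5
5 / 2 = 2
2 / 2 = 1
Reached 1 after 10 halvings

10


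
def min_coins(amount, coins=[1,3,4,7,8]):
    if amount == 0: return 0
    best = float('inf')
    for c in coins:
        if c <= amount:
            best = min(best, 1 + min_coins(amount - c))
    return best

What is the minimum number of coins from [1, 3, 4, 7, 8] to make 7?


Building up with DP:
min_coins(0) = 0
min_coins(1) = min(1+min_coins(0)=1+0=1) = 1
min_coins(2) = min(1+min_coins(1)=1+1=2) = 2
min_coins(3) = min(1+min_coins(2)=1+2=3, 1+min_coins(0)=1+0=1) = 1
min_coins(4) = min(1+min_coins(3)=1+1=2, 1+min_coins(1)=1+1=2, 1+min_coins(0)=1+0=1) = 1
min_coins(5) = min(1+min_coins(4)=1+1=2, 1+min_coins(2)=1+2=3, 1+min_coins(1)=1+1=2) = 2
min_coins(6) = min(1+min_coins(5)=1+2=3, 1+min_coins(3)=1+1=2, 1+min_coins(2)=1+2=3) = 2
min_coins(7) = min(1+min_coins(6)=1+2=3, 1+min_coins(4)=1+1=2, 1+min_coins(3)=1+1=2, 1+min_coins(0)=1+0=1) = 1

1


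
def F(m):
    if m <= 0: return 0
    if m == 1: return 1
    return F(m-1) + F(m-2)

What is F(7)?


Computing F(7) bottom-up:
F(0) = 0
F(1) = 1
F(2) = F(1) + F(0) = 1 + 0 = 1
F(3) = F(2) + F(1) = 1 + 1 = 2
F(4) = F(3) + F(2) = 2 + 1 = 3
F(5) = F(4) + F(3) = 3 + 2 = 5
F(6) = F(5) + F(4) = 5 + 3 = 8
F(7) = F(6) + F(5) = 8 + 5 = 13

13


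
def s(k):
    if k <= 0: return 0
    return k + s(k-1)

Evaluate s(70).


s(70)
= 70 + 69 + 68 + 67 + 66 + 65 + 64 + 63 + 62 + 61 + 60 + 59 + 58 + 57 + 56 + 55 + 54 + 53 + 52 + 51 + 50 + 49 + 48 + 47 + 46 + 45 + 44 + 43 + 42 + 41 + 40 + 39 + 38 + 37 + 36 + 35 + 34 + 33 + 32 + 31 + 30 + 29 + 28 + 27 + 26 + 25 + 24 + 23 + 22 + 21 + 20 + 19 + 18 + 17 + 16 + 15 + 14 + 13 + 12 + 11 + 10 + 9 + 8 + 7 + 6 + 5 + 4 + 3 + 2 + 1 + s(0)
= 70 + 69 + 68 + 67 + 66 + 65 + 64 + 63 + 62 + 61 + 60 + 59 + 58 + 57 + 56 + 55 + 54 + 53 + 52 + 51 + 50 + 49 + 48 + 47 + 46 + 45 + 44 + 43 + 42 + 41 + 40 + 39 + 38 + 37 + 36 + 35 + 34 + 33 + 32 + 31 + 30 + 29 + 28 + 27 + 26 + 25 + 24 + 23 + 22 + 21 + 20 + 19 + 18 + 17 + 16 + 15 + 14 + 13 + 12 + 11 + 10 + 9 + 8 + 7 + 6 + 5 + 4 + 3 + 2 + 1 + 0
= 2485

2485


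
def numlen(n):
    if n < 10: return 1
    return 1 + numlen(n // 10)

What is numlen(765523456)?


numlen(765523456) = 1 + numlen(76552345)
numlen(76552345) = 1 + numlen(7655234)
numlen(7655234) = 1 + numlen(765523)
numlen(765523) = 1 + numlen(76552)
numlen(76552) = 1 + numlen(7655)
numlen(7655) = 1 + numlen(765)
numlen(765) = 1 + numlen(76)
numlen(76) = 1 + numlen(7)
numlen(7) = 1  (base case: 7 < 10)
Unwinding: 1 + 1 + 1 + 1 + 1 + 1 + 1 + 1 + 1 = 9

9


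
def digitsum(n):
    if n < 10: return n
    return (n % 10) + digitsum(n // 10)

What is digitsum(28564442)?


digitsum(28564442) = 2 + digitsum(2856444)
digitsum(2856444) = 4 + digitsum(285644)
digitsum(285644) = 4 + digitsum(28564)
digitsum(28564) = 4 + digitsum(2856)
digitsum(2856) = 6 + digitsum(285)
digitsum(285) = 5 + digitsum(28)
digitsum(28) = 8 + digitsum(2)
digitsum(2) = 2  (base case)
Total: 2 + 4 + 4 + 4 + 6 + 5 + 8 + 2 = 35

35


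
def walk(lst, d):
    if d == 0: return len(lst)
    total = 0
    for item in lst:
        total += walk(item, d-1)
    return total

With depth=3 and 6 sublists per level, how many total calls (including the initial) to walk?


At depth 0 (root): 1 call
At depth 1: each of 1 parents calls walk on 6 children = 6 calls
At depth 2: each of 6 parents calls walk on 6 children = 36 calls
At depth 3: each of 36 parents calls walk on 6 children = 216 calls
Total: 1 + 6 + 36 + 216 = 259

259


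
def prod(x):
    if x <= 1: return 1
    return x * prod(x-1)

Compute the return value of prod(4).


prod(4)
= 4 * prod(3)
= 4 * 3 * prod(2)
= 4 * 3 * 2 * prod(1)
= 4 * 3 * 2 * 1
= 24

24


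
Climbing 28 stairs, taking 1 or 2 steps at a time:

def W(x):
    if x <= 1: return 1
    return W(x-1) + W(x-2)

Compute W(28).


Building up from base cases:
W(0) = 1
W(1) = 1
W(2) = W(1) + W(0) = 1 + 1 = 2
W(3) = W(2) + W(1) = 2 + 1 = 3
W(4) = W(3) + W(2) = 3 + 2 = 5
W(5) = W(4) + W(3) = 5 + 3 = 8
W(6) = W(5) + W(4) = 8 + 5 = 13
W(7) = W(6) + W(5) = 13 + 8 = 21
W(8) = W(7) + W(6) = 21 + 13 = 34
W(9) = W(8) + W(7) = 34 + 21 = 55
W(10) = W(9) + W(8) = 55 + 34 = 89
W(11) = W(10) + W(9) = 89 + 55 = 144
W(12) = W(11) + W(10) = 144 + 89 = 233
W(13) = W(12) + W(11) = 233 + 144 = 377
W(14) = W(13) + W(12) = 377 + 233 = 610
W(15) = W(14) + W(13) = 610 + 377 = 987
W(16) = W(15) + W(14) = 987 + 610 = 1597
W(17) = W(16) + W(15) = 1597 + 987 = 2584
W(18) = W(17) + W(16) = 2584 + 1597 = 4181
W(19) = W(18) + W(17) = 4181 + 2584 = 6765
W(20) = W(19) + W(18) = 6765 + 4181 = 10946
W(21) = W(20) + W(19) = 10946 + 6765 = 17711
W(22) = W(21) + W(20) = 17711 + 10946 = 28657
W(23) = W(22) + W(21) = 28657 + 17711 = 46368
W(24) = W(23) + W(22) = 46368 + 28657 = 75025
W(25) = W(24) + W(23) = 75025 + 46368 = 121393
W(26) = W(25) + W(24) = 121393 + 75025 = 196418
W(27) = W(26) + W(25) = 196418 + 121393 = 317811
W(28) = W(27) + W(26) = 317811 + 196418 = 514229

514229


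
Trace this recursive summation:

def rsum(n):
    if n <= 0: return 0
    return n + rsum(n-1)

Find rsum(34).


rsum(34)
= 34 + 33 + 32 + 31 + 30 + 29 + 28 + 27 + 26 + 25 + 24 + 23 + 22 + 21 + 20 + 19 + 18 + 17 + 16 + 15 + 14 + 13 + 12 + 11 + 10 + 9 + 8 + 7 + 6 + 5 + 4 + 3 + 2 + 1 + rsum(0)
= 34 + 33 + 32 + 31 + 30 + 29 + 28 + 27 + 26 + 25 + 24 + 23 + 22 + 21 + 20 + 19 + 18 + 17 + 16 + 15 + 14 + 13 + 12 + 11 + 10 + 9 + 8 + 7 + 6 + 5 + 4 + 3 + 2 + 1 + 0
= 595

595


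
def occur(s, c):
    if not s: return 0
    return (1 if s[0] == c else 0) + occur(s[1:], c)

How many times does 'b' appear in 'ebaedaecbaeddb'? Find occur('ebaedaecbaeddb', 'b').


s[0]='e' != 'b' -> 0
s[0]='b' == 'b' -> 1
s[0]='a' != 'b' -> 0
s[0]='e' != 'b' -> 0
s[0]='d' != 'b' -> 0
s[0]='a' != 'b' -> 0
s[0]='e' != 'b' -> 0
s[0]='c' != 'b' -> 0
s[0]='b' == 'b' -> 1
s[0]='a' != 'b' -> 0
s[0]='e' != 'b' -> 0
s[0]='d' != 'b' -> 0
s[0]='d' != 'b' -> 0
s[0]='b' == 'b' -> 1
Sum: 0 + 1 + 0 + 0 + 0 + 0 + 0 + 0 + 1 + 0 + 0 + 0 + 0 + 1 = 3

3


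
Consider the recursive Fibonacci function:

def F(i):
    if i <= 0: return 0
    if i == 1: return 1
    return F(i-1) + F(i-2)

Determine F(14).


Computing F(14) bottom-up:
F(0) = 0
F(1) = 1
F(2) = F(1) + F(0) = 1 + 0 = 1
F(3) = F(2) + F(1) = 1 + 1 = 2
F(4) = F(3) + F(2) = 2 + 1 = 3
F(5) = F(4) + F(3) = 3 + 2 = 5
F(6) = F(5) + F(4) = 5 + 3 = 8
F(7) = F(6) + F(5) = 8 + 5 = 13
F(8) = F(7) + F(6) = 13 + 8 = 21
F(9) = F(8) + F(7) = 21 + 13 = 34
F(10) = F(9) + F(8) = 34 + 21 = 55
F(11) = F(10) + F(9) = 55 + 34 = 89
F(12) = F(11) + F(10) = 89 + 55 = 144
F(13) = F(12) + F(11) = 144 + 89 = 233
F(14) = F(13) + F(12) = 233 + 144 = 377

377


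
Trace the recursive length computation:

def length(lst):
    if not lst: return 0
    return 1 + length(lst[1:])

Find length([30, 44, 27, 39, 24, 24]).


length([30, 44, 27, 39, 24, 24]) = 1 + length([44, 27, 39, 24, 24])
length([44, 27, 39, 24, 24]) = 1 + length([27, 39, 24, 24])
length([27, 39, 24, 24]) = 1 + length([39, 24, 24])
length([39, 24, 24]) = 1 + length([24, 24])
length([24, 24]) = 1 + length([24])
length([24]) = 1 + length([])
length([]) = 0  (base case)
Unwinding: 1 + 1 + 1 + 1 + 1 + 1 + 0 = 6

6


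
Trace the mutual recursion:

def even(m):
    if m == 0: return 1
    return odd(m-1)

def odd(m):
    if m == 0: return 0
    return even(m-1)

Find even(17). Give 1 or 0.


even(17) = odd(16)
odd(16) = even(15)
even(15) = odd(14)
odd(14) = even(13)
even(13) = odd(12)
odd(12) = even(11)
even(11) = odd(10)
odd(10) = even(9)
even(9) = odd(8)
odd(8) = even(7)
even(7) = odd(6)
odd(6) = even(5)
even(5) = odd(4)
odd(4) = even(3)
even(3) = odd(2)
odd(2) = even(1)
even(1) = odd(0)
odd(0) = 0  (base case)
Result: 0

0


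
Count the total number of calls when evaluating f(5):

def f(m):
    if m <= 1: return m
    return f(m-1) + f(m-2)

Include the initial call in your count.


Let C(n) = total calls for f(n)
C(0) = 1, C(1) = 1
C(2) = 1 + C(1) + C(0) = 1 + 1 + 1 = 3
C(3) = 1 + C(2) + C(1) = 1 + 3 + 1 = 5
C(4) = 1 + C(3) + C(2) = 1 + 5 + 3 = 9
C(5) = 1 + C(4) + C(3) = 1 + 9 + 5 = 15

15


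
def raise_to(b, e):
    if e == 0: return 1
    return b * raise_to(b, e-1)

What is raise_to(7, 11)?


raise_to(7, 11)
= 7 * raise_to(7, 10)
= 7 * 7 * raise_to(7, 9)
= 7 * 7 * 7 * raise_to(7, 8)
= 7 * 7 * 7 * 7 * raise_to(7, 7)
= 7 * 7 * 7 * 7 * 7 * raise_to(7, 6)
= 7 * 7 * 7 * 7 * 7 * 7 * raise_to(7, 5)
= 7 * 7 * 7 * 7 * 7 * 7 * 7 * raise_to(7, 4)
= 7 * 7 * 7 * 7 * 7 * 7 * 7 * 7 * raise_to(7, 3)
= 7 * 7 * 7 * 7 * 7 * 7 * 7 * 7 * 7 * raise_to(7, 2)
= 7 * 7 * 7 * 7 * 7 * 7 * 7 * 7 * 7 * 7 * raise_to(7, 1)
= 7 * 7 * 7 * 7 * 7 * 7 * 7 * 7 * 7 * 7 * 7 * raise_to(7, 0)
= 7 * 7 * 7 * 7 * 7 * 7 * 7 * 7 * 7 * 7 * 7 * 1
= 1977326743

1977326743


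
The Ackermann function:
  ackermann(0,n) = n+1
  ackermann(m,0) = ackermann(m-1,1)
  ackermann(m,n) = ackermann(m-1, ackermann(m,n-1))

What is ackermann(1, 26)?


ackermann(1, 26) = ackermann(0, ackermann(1, 25))
  ackermann(1, 25) = ackermann(0, ackermann(1, 24))
    ackermann(1, 24) = ackermann(0, ackermann(1, 23))
      ackermann(1, 23) = ackermann(0, ackermann(1, 22))
        ackermann(1, 22) = ackermann(0, ackermann(1, 21))
          ackermann(1, 21) = ackermann(0, ackermann(1, 20))
          ackermann(1, 20) = ackermann(0, ackermann(1, 19))
          ackermann(1, 19) = ackermann(0, ackermann(1, 18))
          ackermann(1, 18) = ackermann(0, ackermann(1, 17))
          ackermann(1, 17) = ackermann(0, ackermann(1, 16))
          ackermann(1, 16) = ackermann(0, ackermann(1, 15))
          ackermann(1, 15) = ackermann(0, ackermann(1, 14))
          ackermann(1, 14) = ackermann(0, ackermann(1, 13))
          ackermann(1, 13) = ackermann(0, ackermann(1, 12))
          ackermann(1, 12) = ackermann(0, ackermann(1, 11))
          ackermann(1, 11) = ackermann(0, ackermann(1, 10))
          ackermann(1, 10) = ackermann(0, ackermann(1, 9))
          ackermann(1, 9) = ackermann(0, ackermann(1, 8))
          ackermann(1, 8) = ackermann(0, ackermann(1, 7))
          ackermann(1, 7) = ackermann(0, ackermann(1, 6))
          ackermann(1, 6) = ackermann(0, ackermann(1, 5))
          ackermann(1, 5) = ackermann(0, ackermann(1, 4))
          ackermann(1, 4) = ackermann(0, ackermann(1, 3))
          ackermann(1, 3) = ackermann(0, ackermann(1, 2))
          ackermann(1, 2) = ackermann(0, ackermann(1, 1))
... (trace truncated)
Result: ackermann(1, 26) = 28

28


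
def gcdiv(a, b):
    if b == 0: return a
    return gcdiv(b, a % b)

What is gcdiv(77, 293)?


gcdiv(77, 293) = gcdiv(293, 77)
gcdiv(293, 77) = gcdiv(77, 62)
gcdiv(77, 62) = gcdiv(62, 15)
gcdiv(62, 15) = gcdiv(15, 2)
gcdiv(15, 2) = gcdiv(2, 1)
gcdiv(2, 1) = gcdiv(1, 0)
gcdiv(1, 0) = 1  (base case)

1


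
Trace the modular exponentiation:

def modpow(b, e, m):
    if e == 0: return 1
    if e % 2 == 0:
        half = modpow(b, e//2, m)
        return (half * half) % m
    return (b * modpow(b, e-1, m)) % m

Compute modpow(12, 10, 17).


modpow(12, 10, 17): e is even, compute modpow(12, 5, 17)
  modpow(12, 5, 17): e is odd, compute modpow(12, 4, 17)
    modpow(12, 4, 17): e is even, compute modpow(12, 2, 17)
      modpow(12, 2, 17): e is even, compute modpow(12, 1, 17)
        modpow(12, 1, 17): e is odd, compute modpow(12, 0, 17)
          modpow(12, 0, 17) = 1
        (12 * 1) % 17 = 12
      half=12, (12*12) % 17 = 8
    half=8, (8*8) % 17 = 13
  (12 * 13) % 17 = 3
half=3, (3*3) % 17 = 9

9


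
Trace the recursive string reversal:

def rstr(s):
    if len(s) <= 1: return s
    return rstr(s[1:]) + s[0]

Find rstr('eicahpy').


rstr('eicahpy') = rstr('icahpy') + 'e'
rstr('icahpy') = rstr('cahpy') + 'i'
rstr('cahpy') = rstr('ahpy') + 'c'
rstr('ahpy') = rstr('hpy') + 'a'
rstr('hpy') = rstr('py') + 'h'
rstr('py') = rstr('y') + 'p'
rstr('y') = 'y'  (base case)
Concatenating: 'y' + 'p' + 'h' + 'a' + 'c' + 'i' + 'e' = 'yphacie'

yphacie


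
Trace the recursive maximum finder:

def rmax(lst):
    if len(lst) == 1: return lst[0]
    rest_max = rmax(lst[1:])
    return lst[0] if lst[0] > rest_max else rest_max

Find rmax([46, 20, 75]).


rmax([46, 20, 75]): compare 46 with rmax([20, 75])
rmax([20, 75]): compare 20 with rmax([75])
rmax([75]) = 75  (base case)
Compare 20 with 75 -> 75
Compare 46 with 75 -> 75

75


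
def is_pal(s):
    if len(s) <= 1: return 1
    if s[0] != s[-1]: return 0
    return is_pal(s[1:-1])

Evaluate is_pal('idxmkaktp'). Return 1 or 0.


is_pal('idxmkaktp'): s[0]='i' != s[-1]='p' -> return 0
Result: 0 (not a palindrome)

0


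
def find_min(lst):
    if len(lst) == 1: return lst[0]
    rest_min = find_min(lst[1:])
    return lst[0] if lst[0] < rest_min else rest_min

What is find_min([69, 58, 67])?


find_min([69, 58, 67]): compare 69 with find_min([58, 67])
find_min([58, 67]): compare 58 with find_min([67])
find_min([67]) = 67  (base case)
Compare 58 with 67 -> 58
Compare 69 with 58 -> 58

58


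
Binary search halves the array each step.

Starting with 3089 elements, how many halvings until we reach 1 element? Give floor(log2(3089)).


3089 / 2 = 1544
1544 / 2 = 772
772 / 2 = 386
386 / 2 = 193
193 / 2 = 96
96 / 2 = 48
48 / 2 = 24
24 / 2 = 12
12 / 2 = 6
6 / 2 = 3
3 / 2 = 1
Reached 1 after 11 halvings

11


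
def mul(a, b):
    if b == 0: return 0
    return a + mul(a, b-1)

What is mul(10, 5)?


mul(10, 5) = 10 + mul(10, 4)
mul(10, 4) = 10 + mul(10, 3)
mul(10, 3) = 10 + mul(10, 2)
mul(10, 2) = 10 + mul(10, 1)
mul(10, 1) = 10 + mul(10, 0)
mul(10, 0) = 0  (base case)
Total: 10 + 10 + 10 + 10 + 10 + 0 = 50

50


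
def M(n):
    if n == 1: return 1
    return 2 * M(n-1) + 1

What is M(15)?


M(15) = 2 * M(14) + 1
M(14) = 2 * M(13) + 1
M(13) = 2 * M(12) + 1
M(12) = 2 * M(11) + 1
M(11) = 2 * M(10) + 1
M(10) = 2 * M(9) + 1
M(9) = 2 * M(8) + 1
M(8) = 2 * M(7) + 1
M(7) = 2 * M(6) + 1
M(6) = 2 * M(5) + 1
M(5) = 2 * M(4) + 1
M(4) = 2 * M(3) + 1
M(3) = 2 * M(2) + 1
M(2) = 2 * M(1) + 1
M(1) = 1  (base case)
M(2) = 2 * 1 + 1 = 3
M(3) = 2 * 3 + 1 = 7
M(4) = 2 * 7 + 1 = 15
M(5) = 2 * 15 + 1 = 31
M(6) = 2 * 31 + 1 = 63
M(7) = 2 * 63 + 1 = 127
M(8) = 2 * 127 + 1 = 255
M(9) = 2 * 255 + 1 = 511
M(10) = 2 * 511 + 1 = 1023
M(11) = 2 * 1023 + 1 = 2047
M(12) = 2 * 2047 + 1 = 4095
M(13) = 2 * 4095 + 1 = 8191
M(14) = 2 * 8191 + 1 = 16383
M(15) = 2 * 16383 + 1 = 32767

32767


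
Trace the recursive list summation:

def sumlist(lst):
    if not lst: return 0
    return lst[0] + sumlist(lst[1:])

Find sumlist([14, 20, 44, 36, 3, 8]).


sumlist([14, 20, 44, 36, 3, 8]) = 14 + sumlist([20, 44, 36, 3, 8])
sumlist([20, 44, 36, 3, 8]) = 20 + sumlist([44, 36, 3, 8])
sumlist([44, 36, 3, 8]) = 44 + sumlist([36, 3, 8])
sumlist([36, 3, 8]) = 36 + sumlist([3, 8])
sumlist([3, 8]) = 3 + sumlist([8])
sumlist([8]) = 8 + sumlist([])
sumlist([]) = 0  (base case)
Total: 14 + 20 + 44 + 36 + 3 + 8 + 0 = 125

125


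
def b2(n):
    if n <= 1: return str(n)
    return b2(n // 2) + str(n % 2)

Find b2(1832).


b2(1832) = b2(916) + '0'
b2(916) = b2(458) + '0'
b2(458) = b2(229) + '0'
b2(229) = b2(114) + '1'
b2(114) = b2(57) + '0'
b2(57) = b2(28) + '1'
b2(28) = b2(14) + '0'
b2(14) = b2(7) + '0'
b2(7) = b2(3) + '1'
b2(3) = b2(1) + '1'
b2(1) = '1'  (base case)
Concatenating: '1' + '1' + '1' + '0' + '0' + '1' + '0' + '1' + '0' + '0' + '0' = '11100101000'

11100101000


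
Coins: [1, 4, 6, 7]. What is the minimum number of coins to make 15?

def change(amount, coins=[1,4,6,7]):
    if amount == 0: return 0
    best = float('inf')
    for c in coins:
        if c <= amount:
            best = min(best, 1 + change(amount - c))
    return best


Building up with DP:
change(0) = 0
change(1) = min(1+change(0)=1+0=1) = 1
change(2) = min(1+change(1)=1+1=2) = 2
change(3) = min(1+change(2)=1+2=3) = 3
change(4) = min(1+change(3)=1+3=4, 1+change(0)=1+0=1) = 1
change(5) = min(1+change(4)=1+1=2, 1+change(1)=1+1=2) = 2
change(6) = min(1+change(5)=1+2=3, 1+change(2)=1+2=3, 1+change(0)=1+0=1) = 1
change(7) = min(1+change(6)=1+1=2, 1+change(3)=1+3=4, 1+change(1)=1+1=2, 1+change(0)=1+0=1) = 1
change(8) = min(1+change(7)=1+1=2, 1+change(4)=1+1=2, 1+change(2)=1+2=3, 1+change(1)=1+1=2) = 2
change(9) = min(1+change(8)=1+2=3, 1+change(5)=1+2=3, 1+change(3)=1+3=4, 1+change(2)=1+2=3) = 3
change(10) = min(1+change(9)=1+3=4, 1+change(6)=1+1=2, 1+change(4)=1+1=2, 1+change(3)=1+3=4) = 2
change(11) = min(1+change(10)=1+2=3, 1+change(7)=1+1=2, 1+change(5)=1+2=3, 1+change(4)=1+1=2) = 2
change(12) = min(1+change(11)=1+2=3, 1+change(8)=1+2=3, 1+change(6)=1+1=2, 1+change(5)=1+2=3) = 2
change(13) = min(1+change(12)=1+2=3, 1+change(9)=1+3=4, 1+change(7)=1+1=2, 1+change(6)=1+1=2) = 2
change(14) = min(1+change(13)=1+2=3, 1+change(10)=1+2=3, 1+change(8)=1+2=3, 1+change(7)=1+1=2) = 2
change(15) = min(1+change(14)=1+2=3, 1+change(11)=1+2=3, 1+change(9)=1+3=4, 1+change(8)=1+2=3) = 3

3


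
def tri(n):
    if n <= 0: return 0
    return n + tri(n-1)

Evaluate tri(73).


tri(73)
= 73 + 72 + 71 + 70 + 69 + 68 + 67 + 66 + 65 + 64 + 63 + 62 + 61 + 60 + 59 + 58 + 57 + 56 + 55 + 54 + 53 + 52 + 51 + 50 + 49 + 48 + 47 + 46 + 45 + 44 + 43 + 42 + 41 + 40 + 39 + 38 + 37 + 36 + 35 + 34 + 33 + 32 + 31 + 30 + 29 + 28 + 27 + 26 + 25 + 24 + 23 + 22 + 21 + 20 + 19 + 18 + 17 + 16 + 15 + 14 + 13 + 12 + 11 + 10 + 9 + 8 + 7 + 6 + 5 + 4 + 3 + 2 + 1 + tri(0)
= 73 + 72 + 71 + 70 + 69 + 68 + 67 + 66 + 65 + 64 + 63 + 62 + 61 + 60 + 59 + 58 + 57 + 56 + 55 + 54 + 53 + 52 + 51 + 50 + 49 + 48 + 47 + 46 + 45 + 44 + 43 + 42 + 41 + 40 + 39 + 38 + 37 + 36 + 35 + 34 + 33 + 32 + 31 + 30 + 29 + 28 + 27 + 26 + 25 + 24 + 23 + 22 + 21 + 20 + 19 + 18 + 17 + 16 + 15 + 14 + 13 + 12 + 11 + 10 + 9 + 8 + 7 + 6 + 5 + 4 + 3 + 2 + 1 + 0
= 2701

2701


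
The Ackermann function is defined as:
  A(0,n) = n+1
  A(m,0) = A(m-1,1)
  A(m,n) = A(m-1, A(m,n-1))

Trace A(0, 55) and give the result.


A(0, 55) = 56
Result: A(0, 55) = 56

56


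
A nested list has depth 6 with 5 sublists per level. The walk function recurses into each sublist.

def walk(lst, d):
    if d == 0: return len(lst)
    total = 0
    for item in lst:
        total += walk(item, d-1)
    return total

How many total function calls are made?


At depth 0 (root): 1 call
At depth 1: each of 1 parents calls walk on 5 children = 5 calls
At depth 2: each of 5 parents calls walk on 5 children = 25 calls
At depth 3: each of 25 parents calls walk on 5 children = 125 calls
At depth 4: each of 125 parents calls walk on 5 children = 625 calls
At depth 5: each of 625 parents calls walk on 5 children = 3125 calls
At depth 6: each of 3125 parents calls walk on 5 children = 15625 calls
Total: 1 + 5 + 25 + 125 + 625 + 3125 + 15625 = 19531

19531


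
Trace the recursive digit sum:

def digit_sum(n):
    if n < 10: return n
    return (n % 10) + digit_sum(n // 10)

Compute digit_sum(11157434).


digit_sum(11157434) = 4 + digit_sum(1115743)
digit_sum(1115743) = 3 + digit_sum(111574)
digit_sum(111574) = 4 + digit_sum(11157)
digit_sum(11157) = 7 + digit_sum(1115)
digit_sum(1115) = 5 + digit_sum(111)
digit_sum(111) = 1 + digit_sum(11)
digit_sum(11) = 1 + digit_sum(1)
digit_sum(1) = 1  (base case)
Total: 4 + 3 + 4 + 7 + 5 + 1 + 1 + 1 = 26

26


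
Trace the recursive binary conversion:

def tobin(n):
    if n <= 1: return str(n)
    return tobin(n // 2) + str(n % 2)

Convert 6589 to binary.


tobin(6589) = tobin(3294) + '1'
tobin(3294) = tobin(1647) + '0'
tobin(1647) = tobin(823) + '1'
tobin(823) = tobin(411) + '1'
tobin(411) = tobin(205) + '1'
tobin(205) = tobin(102) + '1'
tobin(102) = tobin(51) + '0'
tobin(51) = tobin(25) + '1'
tobin(25) = tobin(12) + '1'
tobin(12) = tobin(6) + '0'
tobin(6) = tobin(3) + '0'
tobin(3) = tobin(1) + '1'
tobin(1) = '1'  (base case)
Concatenating: '1' + '1' + '0' + '0' + '1' + '1' + '0' + '1' + '1' + '1' + '1' + '0' + '1' = '1100110111101'

1100110111101


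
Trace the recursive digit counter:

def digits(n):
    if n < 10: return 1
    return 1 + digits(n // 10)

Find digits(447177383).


digits(447177383) = 1 + digits(44717738)
digits(44717738) = 1 + digits(4471773)
digits(4471773) = 1 + digits(447177)
digits(447177) = 1 + digits(44717)
digits(44717) = 1 + digits(4471)
digits(4471) = 1 + digits(447)
digits(447) = 1 + digits(44)
digits(44) = 1 + digits(4)
digits(4) = 1  (base case: 4 < 10)
Unwinding: 1 + 1 + 1 + 1 + 1 + 1 + 1 + 1 + 1 = 9

9


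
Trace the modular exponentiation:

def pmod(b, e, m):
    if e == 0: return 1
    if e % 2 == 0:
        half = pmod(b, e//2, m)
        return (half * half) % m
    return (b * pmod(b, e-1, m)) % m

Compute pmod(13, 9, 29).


pmod(13, 9, 29): e is odd, compute pmod(13, 8, 29)
  pmod(13, 8, 29): e is even, compute pmod(13, 4, 29)
    pmod(13, 4, 29): e is even, compute pmod(13, 2, 29)
      pmod(13, 2, 29): e is even, compute pmod(13, 1, 29)
        pmod(13, 1, 29): e is odd, compute pmod(13, 0, 29)
          pmod(13, 0, 29) = 1
        (13 * 1) % 29 = 13
      half=13, (13*13) % 29 = 24
    half=24, (24*24) % 29 = 25
  half=25, (25*25) % 29 = 16
(13 * 16) % 29 = 5

5


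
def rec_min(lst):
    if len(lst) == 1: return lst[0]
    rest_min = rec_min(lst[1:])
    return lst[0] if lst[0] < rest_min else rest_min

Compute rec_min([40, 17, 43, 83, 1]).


rec_min([40, 17, 43, 83, 1]): compare 40 with rec_min([17, 43, 83, 1])
rec_min([17, 43, 83, 1]): compare 17 with rec_min([43, 83, 1])
rec_min([43, 83, 1]): compare 43 with rec_min([83, 1])
rec_min([83, 1]): compare 83 with rec_min([1])
rec_min([1]) = 1  (base case)
Compare 83 with 1 -> 1
Compare 43 with 1 -> 1
Compare 17 with 1 -> 1
Compare 40 with 1 -> 1

1


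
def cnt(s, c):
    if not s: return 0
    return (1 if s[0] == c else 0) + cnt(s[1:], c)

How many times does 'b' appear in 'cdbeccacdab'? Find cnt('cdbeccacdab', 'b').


s[0]='c' != 'b' -> 0
s[0]='d' != 'b' -> 0
s[0]='b' == 'b' -> 1
s[0]='e' != 'b' -> 0
s[0]='c' != 'b' -> 0
s[0]='c' != 'b' -> 0
s[0]='a' != 'b' -> 0
s[0]='c' != 'b' -> 0
s[0]='d' != 'b' -> 0
s[0]='a' != 'b' -> 0
s[0]='b' == 'b' -> 1
Sum: 0 + 0 + 1 + 0 + 0 + 0 + 0 + 0 + 0 + 0 + 1 = 2

2


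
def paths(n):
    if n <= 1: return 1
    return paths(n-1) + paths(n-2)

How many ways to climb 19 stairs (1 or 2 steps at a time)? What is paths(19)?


Building up from base cases:
paths(0) = 1
paths(1) = 1
paths(2) = paths(1) + paths(0) = 1 + 1 = 2
paths(3) = paths(2) + paths(1) = 2 + 1 = 3
paths(4) = paths(3) + paths(2) = 3 + 2 = 5
paths(5) = paths(4) + paths(3) = 5 + 3 = 8
paths(6) = paths(5) + paths(4) = 8 + 5 = 13
paths(7) = paths(6) + paths(5) = 13 + 8 = 21
paths(8) = paths(7) + paths(6) = 21 + 13 = 34
paths(9) = paths(8) + paths(7) = 34 + 21 = 55
paths(10) = paths(9) + paths(8) = 55 + 34 = 89
paths(11) = paths(10) + paths(9) = 89 + 55 = 144
paths(12) = paths(11) + paths(10) = 144 + 89 = 233
paths(13) = paths(12) + paths(11) = 233 + 144 = 377
paths(14) = paths(13) + paths(12) = 377 + 233 = 610
paths(15) = paths(14) + paths(13) = 610 + 377 = 987
paths(16) = paths(15) + paths(14) = 987 + 610 = 1597
paths(17) = paths(16) + paths(15) = 1597 + 987 = 2584
paths(18) = paths(17) + paths(16) = 2584 + 1597 = 4181
paths(19) = paths(18) + paths(17) = 4181 + 2584 = 6765

6765


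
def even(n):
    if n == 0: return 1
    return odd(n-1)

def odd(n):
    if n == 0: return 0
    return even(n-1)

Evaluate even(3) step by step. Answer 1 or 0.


even(3) = odd(2)
odd(2) = even(1)
even(1) = odd(0)
odd(0) = 0  (base case)
Result: 0

0


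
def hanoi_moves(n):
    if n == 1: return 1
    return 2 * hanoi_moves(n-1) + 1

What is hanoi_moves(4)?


hanoi_moves(4) = 2 * hanoi_moves(3) + 1
hanoi_moves(3) = 2 * hanoi_moves(2) + 1
hanoi_moves(2) = 2 * hanoi_moves(1) + 1
hanoi_moves(1) = 1  (base case)
hanoi_moves(2) = 2 * 1 + 1 = 3
hanoi_moves(3) = 2 * 3 + 1 = 7
hanoi_moves(4) = 2 * 7 + 1 = 15

15


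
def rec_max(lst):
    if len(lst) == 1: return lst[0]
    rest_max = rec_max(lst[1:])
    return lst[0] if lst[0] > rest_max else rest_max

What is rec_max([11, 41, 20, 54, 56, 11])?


rec_max([11, 41, 20, 54, 56, 11]): compare 11 with rec_max([41, 20, 54, 56, 11])
rec_max([41, 20, 54, 56, 11]): compare 41 with rec_max([20, 54, 56, 11])
rec_max([20, 54, 56, 11]): compare 20 with rec_max([54, 56, 11])
rec_max([54, 56, 11]): compare 54 with rec_max([56, 11])
rec_max([56, 11]): compare 56 with rec_max([11])
rec_max([11]) = 11  (base case)
Compare 56 with 11 -> 56
Compare 54 with 56 -> 56
Compare 20 with 56 -> 56
Compare 41 with 56 -> 56
Compare 11 with 56 -> 56

56


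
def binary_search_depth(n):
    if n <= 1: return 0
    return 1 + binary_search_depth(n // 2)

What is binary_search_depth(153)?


153 / 2 = 76
76 / 2 = 38
38 / 2 = 19
19 / 2 = 9
9 / 2 = 4
4 / 2 = 2
2 / 2 = 1
Reached 1 after 7 halvings

7


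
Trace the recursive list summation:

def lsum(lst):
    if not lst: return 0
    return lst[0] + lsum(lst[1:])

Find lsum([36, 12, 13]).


lsum([36, 12, 13]) = 36 + lsum([12, 13])
lsum([12, 13]) = 12 + lsum([13])
lsum([13]) = 13 + lsum([])
lsum([]) = 0  (base case)
Total: 36 + 12 + 13 + 0 = 61

61


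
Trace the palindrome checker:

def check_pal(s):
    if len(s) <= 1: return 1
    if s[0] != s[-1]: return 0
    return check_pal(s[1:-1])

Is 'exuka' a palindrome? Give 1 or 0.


check_pal('exuka'): s[0]='e' != s[-1]='a' -> return 0
Result: 0 (not a palindrome)

0


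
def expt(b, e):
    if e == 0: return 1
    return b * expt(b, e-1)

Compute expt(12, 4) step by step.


expt(12, 4)
= 12 * expt(12, 3)
= 12 * 12 * expt(12, 2)
= 12 * 12 * 12 * expt(12, 1)
= 12 * 12 * 12 * 12 * expt(12, 0)
= 12 * 12 * 12 * 12 * 1
= 20736

20736


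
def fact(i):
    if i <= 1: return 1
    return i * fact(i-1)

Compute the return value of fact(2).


fact(2)
= 2 * fact(1)
= 2 * 1
= 2

2


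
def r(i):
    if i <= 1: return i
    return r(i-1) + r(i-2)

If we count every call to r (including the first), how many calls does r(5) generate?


Let C(n) = total calls for r(n)
C(0) = 1, C(1) = 1
C(2) = 1 + C(1) + C(0) = 1 + 1 + 1 = 3
C(3) = 1 + C(2) + C(1) = 1 + 3 + 1 = 5
C(4) = 1 + C(3) + C(2) = 1 + 5 + 3 = 9
C(5) = 1 + C(4) + C(3) = 1 + 9 + 5 = 15

15


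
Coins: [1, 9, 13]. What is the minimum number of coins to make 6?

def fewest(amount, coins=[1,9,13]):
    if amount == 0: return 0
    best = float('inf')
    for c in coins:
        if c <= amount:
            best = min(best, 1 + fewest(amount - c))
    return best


Building up with DP:
fewest(0) = 0
fewest(1) = min(1+fewest(0)=1+0=1) = 1
fewest(2) = min(1+fewest(1)=1+1=2) = 2
fewest(3) = min(1+fewest(2)=1+2=3) = 3
fewest(4) = min(1+fewest(3)=1+3=4) = 4
fewest(5) = min(1+fewest(4)=1+4=5) = 5
fewest(6) = min(1+fewest(5)=1+5=6) = 6

6


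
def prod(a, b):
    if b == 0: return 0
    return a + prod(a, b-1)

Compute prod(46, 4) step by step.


prod(46, 4) = 46 + prod(46, 3)
prod(46, 3) = 46 + prod(46, 2)
prod(46, 2) = 46 + prod(46, 1)
prod(46, 1) = 46 + prod(46, 0)
prod(46, 0) = 0  (base case)
Total: 46 + 46 + 46 + 46 + 0 = 184

184


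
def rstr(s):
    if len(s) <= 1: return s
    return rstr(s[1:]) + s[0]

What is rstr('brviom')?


rstr('brviom') = rstr('rviom') + 'b'
rstr('rviom') = rstr('viom') + 'r'
rstr('viom') = rstr('iom') + 'v'
rstr('iom') = rstr('om') + 'i'
rstr('om') = rstr('m') + 'o'
rstr('m') = 'm'  (base case)
Concatenating: 'm' + 'o' + 'i' + 'v' + 'r' + 'b' = 'moivrb'

moivrb


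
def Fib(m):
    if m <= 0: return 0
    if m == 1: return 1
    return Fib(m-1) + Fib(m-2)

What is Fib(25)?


Computing Fib(25) bottom-up:
Fib(0) = 0
Fib(1) = 1
Fib(2) = Fib(1) + Fib(0) = 1 + 0 = 1
Fib(3) = Fib(2) + Fib(1) = 1 + 1 = 2
Fib(4) = Fib(3) + Fib(2) = 2 + 1 = 3
Fib(5) = Fib(4) + Fib(3) = 3 + 2 = 5
Fib(6) = Fib(5) + Fib(4) = 5 + 3 = 8
Fib(7) = Fib(6) + Fib(5) = 8 + 5 = 13
Fib(8) = Fib(7) + Fib(6) = 13 + 8 = 21
Fib(9) = Fib(8) + Fib(7) = 21 + 13 = 34
Fib(10) = Fib(9) + Fib(8) = 34 + 21 = 55
Fib(11) = Fib(10) + Fib(9) = 55 + 34 = 89
Fib(12) = Fib(11) + Fib(10) = 89 + 55 = 144
Fib(13) = Fib(12) + Fib(11) = 144 + 89 = 233
Fib(14) = Fib(13) + Fib(12) = 233 + 144 = 377
Fib(15) = Fib(14) + Fib(13) = 377 + 233 = 610
Fib(16) = Fib(15) + Fib(14) = 610 + 377 = 987
Fib(17) = Fib(16) + Fib(15) = 987 + 610 = 1597
Fib(18) = Fib(17) + Fib(16) = 1597 + 987 = 2584
Fib(19) = Fib(18) + Fib(17) = 2584 + 1597 = 4181
Fib(20) = Fib(19) + Fib(18) = 4181 + 2584 = 6765
Fib(21) = Fib(20) + Fib(19) = 6765 + 4181 = 10946
Fib(22) = Fib(21) + Fib(20) = 10946 + 6765 = 17711
Fib(23) = Fib(22) + Fib(21) = 17711 + 10946 = 28657
Fib(24) = Fib(23) + Fib(22) = 28657 + 17711 = 46368
Fib(25) = Fib(24) + Fib(23) = 46368 + 28657 = 75025

75025


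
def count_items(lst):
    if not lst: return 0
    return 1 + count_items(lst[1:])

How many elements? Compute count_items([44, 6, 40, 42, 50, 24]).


count_items([44, 6, 40, 42, 50, 24]) = 1 + count_items([6, 40, 42, 50, 24])
count_items([6, 40, 42, 50, 24]) = 1 + count_items([40, 42, 50, 24])
count_items([40, 42, 50, 24]) = 1 + count_items([42, 50, 24])
count_items([42, 50, 24]) = 1 + count_items([50, 24])
count_items([50, 24]) = 1 + count_items([24])
count_items([24]) = 1 + count_items([])
count_items([]) = 0  (base case)
Unwinding: 1 + 1 + 1 + 1 + 1 + 1 + 0 = 6

6


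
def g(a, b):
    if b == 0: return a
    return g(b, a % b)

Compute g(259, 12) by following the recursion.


g(259, 12) = g(12, 7)
g(12, 7) = g(7, 5)
g(7, 5) = g(5, 2)
g(5, 2) = g(2, 1)
g(2, 1) = g(1, 0)
g(1, 0) = 1  (base case)

1


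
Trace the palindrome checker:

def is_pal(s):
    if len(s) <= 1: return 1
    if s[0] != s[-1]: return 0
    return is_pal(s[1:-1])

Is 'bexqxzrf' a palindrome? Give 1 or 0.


is_pal('bexqxzrf'): s[0]='b' != s[-1]='f' -> return 0
Result: 0 (not a palindrome)

0


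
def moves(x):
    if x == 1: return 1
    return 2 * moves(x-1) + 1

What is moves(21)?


moves(21) = 2 * moves(20) + 1
moves(20) = 2 * moves(19) + 1
moves(19) = 2 * moves(18) + 1
moves(18) = 2 * moves(17) + 1
moves(17) = 2 * moves(16) + 1
moves(16) = 2 * moves(15) + 1
moves(15) = 2 * moves(14) + 1
moves(14) = 2 * moves(13) + 1
moves(13) = 2 * moves(12) + 1
moves(12) = 2 * moves(11) + 1
moves(11) = 2 * moves(10) + 1
moves(10) = 2 * moves(9) + 1
moves(9) = 2 * moves(8) + 1
moves(8) = 2 * moves(7) + 1
moves(7) = 2 * moves(6) + 1
moves(6) = 2 * moves(5) + 1
moves(5) = 2 * moves(4) + 1
moves(4) = 2 * moves(3) + 1
moves(3) = 2 * moves(2) + 1
moves(2) = 2 * moves(1) + 1
moves(1) = 1  (base case)
moves(2) = 2 * 1 + 1 = 3
moves(3) = 2 * 3 + 1 = 7
moves(4) = 2 * 7 + 1 = 15
moves(5) = 2 * 15 + 1 = 31
moves(6) = 2 * 31 + 1 = 63
moves(7) = 2 * 63 + 1 = 127
moves(8) = 2 * 127 + 1 = 255
moves(9) = 2 * 255 + 1 = 511
moves(10) = 2 * 511 + 1 = 1023
moves(11) = 2 * 1023 + 1 = 2047
moves(12) = 2 * 2047 + 1 = 4095
moves(13) = 2 * 4095 + 1 = 8191
moves(14) = 2 * 8191 + 1 = 16383
moves(15) = 2 * 16383 + 1 = 32767
moves(16) = 2 * 32767 + 1 = 65535
moves(17) = 2 * 65535 + 1 = 131071
moves(18) = 2 * 131071 + 1 = 262143
moves(19) = 2 * 262143 + 1 = 524287
moves(20) = 2 * 524287 + 1 = 1048575
moves(21) = 2 * 1048575 + 1 = 2097151

2097151


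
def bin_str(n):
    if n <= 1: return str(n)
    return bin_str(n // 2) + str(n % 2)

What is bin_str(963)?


bin_str(963) = bin_str(481) + '1'
bin_str(481) = bin_str(240) + '1'
bin_str(240) = bin_str(120) + '0'
bin_str(120) = bin_str(60) + '0'
bin_str(60) = bin_str(30) + '0'
bin_str(30) = bin_str(15) + '0'
bin_str(15) = bin_str(7) + '1'
bin_str(7) = bin_str(3) + '1'
bin_str(3) = bin_str(1) + '1'
bin_str(1) = '1'  (base case)
Concatenating: '1' + '1' + '1' + '1' + '0' + '0' + '0' + '0' + '1' + '1' = '1111000011'

1111000011


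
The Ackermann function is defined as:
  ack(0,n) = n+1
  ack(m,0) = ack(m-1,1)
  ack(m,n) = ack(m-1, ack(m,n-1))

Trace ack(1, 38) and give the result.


ack(1, 38) = ack(0, ack(1, 37))
  ack(1, 37) = ack(0, ack(1, 36))
    ack(1, 36) = ack(0, ack(1, 35))
      ack(1, 35) = ack(0, ack(1, 34))
        ack(1, 34) = ack(0, ack(1, 33))
          ack(1, 33) = ack(0, ack(1, 32))
          ack(1, 32) = ack(0, ack(1, 31))
          ack(1, 31) = ack(0, ack(1, 30))
          ack(1, 30) = ack(0, ack(1, 29))
          ack(1, 29) = ack(0, ack(1, 28))
          ack(1, 28) = ack(0, ack(1, 27))
          ack(1, 27) = ack(0, ack(1, 26))
          ack(1, 26) = ack(0, ack(1, 25))
          ack(1, 25) = ack(0, ack(1, 24))
          ack(1, 24) = ack(0, ack(1, 23))
          ack(1, 23) = ack(0, ack(1, 22))
          ack(1, 22) = ack(0, ack(1, 21))
          ack(1, 21) = ack(0, ack(1, 20))
          ack(1, 20) = ack(0, ack(1, 19))
          ack(1, 19) = ack(0, ack(1, 18))
          ack(1, 18) = ack(0, ack(1, 17))
          ack(1, 17) = ack(0, ack(1, 16))
          ack(1, 16) = ack(0, ack(1, 15))
          ack(1, 15) = ack(0, ack(1, 14))
          ack(1, 14) = ack(0, ack(1, 13))
... (trace truncated)
Result: ack(1, 38) = 40

40


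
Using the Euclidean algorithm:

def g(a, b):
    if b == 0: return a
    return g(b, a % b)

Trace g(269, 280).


g(269, 280) = g(280, 269)
g(280, 269) = g(269, 11)
g(269, 11) = g(11, 5)
g(11, 5) = g(5, 1)
g(5, 1) = g(1, 0)
g(1, 0) = 1  (base case)

1


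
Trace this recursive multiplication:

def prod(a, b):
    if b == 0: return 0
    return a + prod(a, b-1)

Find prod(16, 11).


prod(16, 11) = 16 + prod(16, 10)
prod(16, 10) = 16 + prod(16, 9)
prod(16, 9) = 16 + prod(16, 8)
prod(16, 8) = 16 + prod(16, 7)
prod(16, 7) = 16 + prod(16, 6)
prod(16, 6) = 16 + prod(16, 5)
prod(16, 5) = 16 + prod(16, 4)
prod(16, 4) = 16 + prod(16, 3)
prod(16, 3) = 16 + prod(16, 2)
prod(16, 2) = 16 + prod(16, 1)
prod(16, 1) = 16 + prod(16, 0)
prod(16, 0) = 0  (base case)
Total: 16 + 16 + 16 + 16 + 16 + 16 + 16 + 16 + 16 + 16 + 16 + 0 = 176

176
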